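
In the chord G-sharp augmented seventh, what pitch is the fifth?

G-sharp augmented seventh is built on G-sharp; its 5th is an augmented 5th above the root.
A fifth above G uses the letter D, and the augmented 5th above G-sharp is D-double-sharp.

D-double-sharp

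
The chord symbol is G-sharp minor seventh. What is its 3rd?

G-sharp minor seventh is built on G#; its 3rd is a minor 3rd above the root.
A third above G uses the letter B, and the minor 3rd above G# is B.

B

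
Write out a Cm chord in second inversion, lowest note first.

Cm = C–Eb–G; second inversion → fifth (G) lowest.

G  C  Eb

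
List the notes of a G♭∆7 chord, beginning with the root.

Gb, Bb, Db, F

G♭∆7: major seventh on Gb.
- root: Gb
- major 3rd: Bb
- perfect 5th: Db
- major 7th: F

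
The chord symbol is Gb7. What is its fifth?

Root of Gb7 = Gb. The 5th is a perfect 5th: Gb up a perfect 5th → Db.

Db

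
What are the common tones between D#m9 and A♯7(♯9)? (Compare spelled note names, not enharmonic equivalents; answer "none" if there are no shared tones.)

D#m9: D# F# A# C# E#
A♯7(♯9): A# C## E# G# B##
Common to both → A#, E#.

A# – E#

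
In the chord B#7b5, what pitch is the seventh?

A#

Root of B#7b5 = B#. The 7th is a minor 7th: B# up a minor 7th → A#.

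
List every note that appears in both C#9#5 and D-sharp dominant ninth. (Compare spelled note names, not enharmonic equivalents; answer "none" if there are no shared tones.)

C♯ – E♯ – D♯

C#9#5: C♯ E♯ G𝄪 B D♯
D-sharp dominant ninth: D♯ F𝄪 A♯ C♯ E♯
Common to both → C♯, E♯, D♯.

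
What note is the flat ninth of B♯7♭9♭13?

Root of B♯7♭9♭13 = B#. The 9th is a minor 9th: B# up a minor 9th → C#.

C#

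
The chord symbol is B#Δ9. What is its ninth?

Root of B#Δ9 = B#. The 9th is a major 9th: B# up a major 9th → C##.

C##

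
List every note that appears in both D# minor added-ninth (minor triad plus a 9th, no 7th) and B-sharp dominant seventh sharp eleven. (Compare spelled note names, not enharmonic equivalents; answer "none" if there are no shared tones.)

D# minor added-ninth = D-sharp, F-sharp, A-sharp, E-sharp.
B-sharp dominant seventh sharp eleven = B-sharp, D-double-sharp, F-double-sharp, A-sharp, E-double-sharp.
Shared: A-sharp.

A-sharp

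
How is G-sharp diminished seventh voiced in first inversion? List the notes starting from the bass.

B, D, F, G#

G-sharp diminished seventh = G#–B–D–F; first inversion → third (B) lowest.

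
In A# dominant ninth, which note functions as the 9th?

B-sharp

Root of A# dominant ninth = A-sharp. The 9th is a major 9th: A-sharp up a major 9th → B-sharp.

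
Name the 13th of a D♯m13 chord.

B♯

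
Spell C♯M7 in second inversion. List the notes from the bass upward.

G# B# C# E#

C♯M7 = C#–E#–G#–B#; second inversion → fifth (G#) lowest.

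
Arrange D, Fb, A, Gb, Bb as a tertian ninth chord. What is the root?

Gb

Stacking in thirds gives Gb – Bb – D – Fb – A, so Gb is the root — Gb dominant seventh sharp nine sharp five.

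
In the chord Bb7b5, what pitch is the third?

Bb7b5 is built on Bb; its 3rd is a major 3rd above the root.
A third above B uses the letter D, and the major 3rd above Bb is D.

D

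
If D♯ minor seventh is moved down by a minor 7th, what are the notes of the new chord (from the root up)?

E# – G# – B# – D#

Transposed root: D# → E# (minor 7th down). So we spell E# minor seventh:
E# — root
G# — minor 3rd
B# — perfect 5th
D# — minor 7th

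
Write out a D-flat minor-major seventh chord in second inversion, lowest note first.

Ab, C, Db, Fb

In root position, D-flat minor-major seventh is Db–Fb–Ab–C.
Second inversion puts the fifth (Ab) in the bass.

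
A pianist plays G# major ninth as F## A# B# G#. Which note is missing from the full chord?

D#

G# major ninth = G#, B#, D#, F##, A#. The voicing lacks the 5th (perfect 5th), D#.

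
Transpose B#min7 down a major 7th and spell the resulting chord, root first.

A major 7th down from B# is C#, so the new chord is C# minor seventh.
C# — root
E — minor 3rd
G# — perfect 5th
B — minor 7th

C#  E  G#  B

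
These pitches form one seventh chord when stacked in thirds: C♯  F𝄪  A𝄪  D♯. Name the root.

Arranged so that each adjacent pair is a third by letter name: D♯ – F𝄪 – A𝄪 – C♯.
The bottom of that stack, D♯, is the root (this is D♯ augmented seventh).

D♯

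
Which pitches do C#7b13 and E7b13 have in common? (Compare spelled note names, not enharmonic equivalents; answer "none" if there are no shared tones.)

C#7b13 = C#, E#, G#, B, A.
E7b13 = E, G#, B, D, C.
Shared: G#, B.

G#, B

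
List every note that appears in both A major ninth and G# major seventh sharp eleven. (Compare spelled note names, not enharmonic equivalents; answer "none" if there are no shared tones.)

A major ninth: A C-sharp E G-sharp B
G# major seventh sharp eleven: G-sharp B-sharp D-sharp F-double-sharp C-double-sharp
Common to both → G-sharp.

G-sharp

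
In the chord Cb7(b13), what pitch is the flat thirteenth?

Cb7(b13) is built on C♭; its 13th is a minor 13th above the root.
A sixth above C uses the letter A, and the minor 13th above C♭ is A𝄫.

A𝄫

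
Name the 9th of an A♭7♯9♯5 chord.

A♭7♯9♯5 is built on Ab; its 9th is an augmented 9th above the root.
A second above A uses the letter B, and the augmented 9th above Ab is B.

B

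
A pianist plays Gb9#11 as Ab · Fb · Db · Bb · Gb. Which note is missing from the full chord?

Gb9#11 = Gb, Bb, Db, Fb, Ab, C. The voicing lacks the 11th (augmented 11th), C.

C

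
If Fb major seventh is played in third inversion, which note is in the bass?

E-flat

Fb major seventh = F-flat–A-flat–C-flat–E-flat. Third inversion → seventh in the bass = E-flat.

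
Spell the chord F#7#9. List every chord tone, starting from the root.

F# A# C# E G##

F#7#9: dominant seventh sharp nine on F#.
root → F#
3rd (major 3rd) → A#
5th (perfect 5th) → C#
7th (minor 7th) → E
9th (augmented 9th) → G##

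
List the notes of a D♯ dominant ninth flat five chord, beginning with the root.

D♯ dominant ninth flat five is a dominant ninth flat five built on D-sharp.
- root: D-sharp
- major 3rd: F-double-sharp
- diminished 5th: A
- minor 7th: C-sharp
- major 9th: E-sharp

D-sharp, F-double-sharp, A, C-sharp, E-sharp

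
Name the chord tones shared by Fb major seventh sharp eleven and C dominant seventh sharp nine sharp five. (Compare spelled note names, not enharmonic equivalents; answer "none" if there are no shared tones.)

Bb

Fb major seventh sharp eleven = Fb, Ab, Cb, Eb, Bb.
C dominant seventh sharp nine sharp five = C, E, G#, Bb, D#.
Shared: Bb.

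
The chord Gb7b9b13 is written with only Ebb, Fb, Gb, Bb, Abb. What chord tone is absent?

Db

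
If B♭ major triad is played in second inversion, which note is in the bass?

B♭ major triad = B-flat–D–F. Second inversion → fifth in the bass = F.

F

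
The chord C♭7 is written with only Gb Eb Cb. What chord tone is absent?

C♭7 = Cb, Eb, Gb, Bbb. The voicing lacks the 7th (minor 7th), Bbb.

Bbb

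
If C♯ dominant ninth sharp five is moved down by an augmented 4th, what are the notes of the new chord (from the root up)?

An augmented 4th down from C-sharp is G, so the new chord is G dominant ninth sharp five.
Root: G
Major 3rd (3rd): B
Augmented 5th (5th): D-sharp
Minor 7th (7th): F
Major 9th (9th): A

G, B, D-sharp, F, A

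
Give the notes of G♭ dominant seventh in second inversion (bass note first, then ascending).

In root position, G♭ dominant seventh is G-flat–B-flat–D-flat–F-flat.
Second inversion puts the fifth (D-flat) in the bass.

D-flat, F-flat, G-flat, B-flat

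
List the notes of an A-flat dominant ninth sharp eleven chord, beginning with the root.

A-flat dominant ninth sharp eleven is a dominant ninth sharp eleven built on A-flat.
root → A-flat
3rd (major 3rd) → C
5th (perfect 5th) → E-flat
7th (minor 7th) → G-flat
9th (major 9th) → B-flat
11th (augmented 11th) → D

A-flat – C – E-flat – G-flat – B-flat – D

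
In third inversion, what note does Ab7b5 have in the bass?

Gb

Ab7b5 = Ab–C–Ebb–Gb. Third inversion → seventh in the bass = Gb.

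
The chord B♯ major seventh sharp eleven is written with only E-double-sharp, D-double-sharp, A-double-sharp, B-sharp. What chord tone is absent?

B♯ major seventh sharp eleven = B-sharp, D-double-sharp, F-double-sharp, A-double-sharp, E-double-sharp. The voicing lacks the 5th (perfect 5th), F-double-sharp.

F-double-sharp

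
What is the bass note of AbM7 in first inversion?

AbM7 = Ab–C–Eb–G. First inversion → third in the bass = C.

C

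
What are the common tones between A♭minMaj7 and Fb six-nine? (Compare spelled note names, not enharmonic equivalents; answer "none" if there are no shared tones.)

A♭minMaj7 = Ab, Cb, Eb, G.
Fb six-nine = Fb, Ab, Cb, Db, Gb.
Shared: Ab, Cb.

Ab Cb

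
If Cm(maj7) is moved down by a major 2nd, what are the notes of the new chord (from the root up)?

A major 2nd down from C is Bb, so the new chord is Bb minor-major seventh.
Bb — root
Db — minor 3rd
F — perfect 5th
A — major 7th

Bb Db F A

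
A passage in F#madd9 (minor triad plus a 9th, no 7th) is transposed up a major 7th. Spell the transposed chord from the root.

E#  G#  B#  F##

A major 7th up from F# is E#, so the new chord is E# minor added-ninth.
root → E#
3rd (minor 3rd) → G#
5th (perfect 5th) → B#
9th (major 9th) → F##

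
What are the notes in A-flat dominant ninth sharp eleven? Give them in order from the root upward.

Root A-flat, quality dominant ninth sharp eleven:
Root: A-flat
Major 3rd (3rd): C
Perfect 5th (5th): E-flat
Minor 7th (7th): G-flat
Major 9th (9th): B-flat
Augmented 11th (11th): D

A-flat, C, E-flat, G-flat, B-flat, D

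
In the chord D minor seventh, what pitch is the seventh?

D minor seventh is built on D; its 7th is a minor 7th above the root.
A seventh above D uses the letter C, and the minor 7th above D is C.

C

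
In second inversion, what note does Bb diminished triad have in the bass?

F-flat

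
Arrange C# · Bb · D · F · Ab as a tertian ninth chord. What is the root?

Bb

Stacking in thirds gives Bb – D – F – Ab – C#, so Bb is the root — Bb dominant seventh sharp nine.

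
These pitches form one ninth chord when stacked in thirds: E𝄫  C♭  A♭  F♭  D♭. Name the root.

Stacking in thirds gives D♭ – F♭ – A♭ – C♭ – E𝄫, so D♭ is the root — D♭ minor seventh flat nine.

D♭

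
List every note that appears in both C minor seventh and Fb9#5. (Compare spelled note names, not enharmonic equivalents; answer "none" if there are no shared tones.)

C

C minor seventh = C, Eb, G, Bb.
Fb9#5 = Fb, Ab, C, Ebb, Gb.
Shared: C.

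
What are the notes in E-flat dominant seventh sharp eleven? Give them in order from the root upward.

E-flat dominant seventh sharp eleven: dominant seventh sharp eleven on E-flat.
Root: E-flat
Major 3rd (3rd): G
Perfect 5th (5th): B-flat
Minor 7th (7th): D-flat
Augmented 11th (11th): A

E-flat G B-flat D-flat A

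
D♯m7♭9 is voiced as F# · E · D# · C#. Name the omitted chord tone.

D♯m7♭9 = D#, F#, A#, C#, E. The voicing lacks the 5th (perfect 5th), A#.

A#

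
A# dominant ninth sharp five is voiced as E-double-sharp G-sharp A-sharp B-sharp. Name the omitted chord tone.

C-double-sharp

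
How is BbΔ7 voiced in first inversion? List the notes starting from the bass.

BbΔ7 = B♭–D–F–A; first inversion → third (D) lowest.

D – F – A – B♭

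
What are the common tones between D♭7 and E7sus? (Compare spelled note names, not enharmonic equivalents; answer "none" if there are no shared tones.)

none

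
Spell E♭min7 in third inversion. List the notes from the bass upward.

E♭min7 = E♭–G♭–B♭–D♭; third inversion → seventh (D♭) lowest.

D♭ – E♭ – G♭ – B♭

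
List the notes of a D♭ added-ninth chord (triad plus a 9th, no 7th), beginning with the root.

D-flat, F, A-flat, E-flat

Root D-flat, quality added-ninth:
- root: D-flat
- major 3rd: F
- perfect 5th: A-flat
- major 9th: E-flat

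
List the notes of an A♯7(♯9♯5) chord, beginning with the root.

A♯7(♯9♯5): dominant seventh sharp nine sharp five on A#.
- root: A#
- major 3rd: C##
- augmented 5th: E##
- minor 7th: G#
- augmented 9th: B##

A# – C## – E## – G# – B##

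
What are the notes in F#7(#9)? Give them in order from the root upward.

F# A# C# E G##

F#7(#9): dominant seventh sharp nine on F#.
Root: F#
Major 3rd (3rd): A#
Perfect 5th (5th): C#
Minor 7th (7th): E
Augmented 9th (9th): G##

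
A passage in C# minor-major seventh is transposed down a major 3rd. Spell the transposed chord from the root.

A – C – E – G-sharp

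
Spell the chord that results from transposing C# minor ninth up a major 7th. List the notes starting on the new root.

B#, D#, F##, A#, C##

C# up a major 7th → B#. New chord: B# minor ninth.
- root: B#
- minor 3rd: D#
- perfect 5th: F##
- minor 7th: A#
- major 9th: C##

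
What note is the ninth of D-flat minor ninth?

E-flat

Root of D-flat minor ninth = D-flat. The 9th is a major 9th: D-flat up a major 9th → E-flat.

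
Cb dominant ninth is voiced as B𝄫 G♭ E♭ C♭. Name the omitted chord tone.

D♭

The full Cb dominant ninth chord is C♭, E♭, G♭, B𝄫, D♭.
Comparing with the voicing, the major 9th (9th) — D♭ — is absent.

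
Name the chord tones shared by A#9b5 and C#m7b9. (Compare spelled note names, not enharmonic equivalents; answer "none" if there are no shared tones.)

E  G♯

A#9b5 = A♯, C𝄪, E, G♯, B♯.
C#m7b9 = C♯, E, G♯, B, D.
Shared: E, G♯.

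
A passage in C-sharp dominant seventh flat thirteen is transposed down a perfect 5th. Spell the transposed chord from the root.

F-sharp, A-sharp, C-sharp, E, D

Transposed root: C-sharp → F-sharp (perfect 5th down). So we spell F-sharp dominant seventh flat thirteen:
F-sharp — root
A-sharp — major 3rd
C-sharp — perfect 5th
E — minor 7th
D — minor 13th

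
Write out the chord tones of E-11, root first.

E, G, B, D, F#, A

E-11: minor eleventh on E.
- root: E
- minor 3rd: G
- perfect 5th: B
- minor 7th: D
- major 9th: F#
- perfect 11th: A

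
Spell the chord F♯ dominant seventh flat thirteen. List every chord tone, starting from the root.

F♯ dominant seventh flat thirteen is a dominant seventh flat thirteen built on F-sharp.
- root: F-sharp
- major 3rd: A-sharp
- perfect 5th: C-sharp
- minor 7th: E
- minor 13th: D

F-sharp, A-sharp, C-sharp, E, D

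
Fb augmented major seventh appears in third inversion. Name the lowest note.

Fb augmented major seventh in root position is Fb–Ab–C–Eb.
Third inversion places the seventh in the bass, which is Eb.

Eb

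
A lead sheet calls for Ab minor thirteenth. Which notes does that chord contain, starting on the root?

Ab minor thirteenth: minor thirteenth on Ab.
- root: Ab
- minor 3rd: Cb
- perfect 5th: Eb
- minor 7th: Gb
- major 9th: Bb
- perfect 11th: Db
- major 13th: F

Ab, Cb, Eb, Gb, Bb, Db, F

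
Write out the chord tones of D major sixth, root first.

D, F♯, A, B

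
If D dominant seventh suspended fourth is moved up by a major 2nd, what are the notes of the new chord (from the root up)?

E – A – B – D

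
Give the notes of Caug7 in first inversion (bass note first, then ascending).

E, G#, Bb, C

Caug7 = C–E–G#–Bb; first inversion → third (E) lowest.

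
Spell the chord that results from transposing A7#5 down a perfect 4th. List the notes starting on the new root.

A down a perfect 4th → E. New chord: E augmented seventh.
E — root
G♯ — major 3rd
B♯ — augmented 5th
D — minor 7th

E, G♯, B♯, D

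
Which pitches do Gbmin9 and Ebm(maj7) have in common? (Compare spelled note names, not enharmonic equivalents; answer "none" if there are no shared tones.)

Gb

Gbmin9: Gb Bbb Db Fb Ab
Ebm(maj7): Eb Gb Bb D
Common to both → Gb.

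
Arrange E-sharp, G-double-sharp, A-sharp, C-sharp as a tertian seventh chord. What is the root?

A-sharp

Arranged so that each adjacent pair is a third by letter name: A-sharp – C-sharp – E-sharp – G-double-sharp.
The bottom of that stack, A-sharp, is the root (this is A-sharp minor-major seventh).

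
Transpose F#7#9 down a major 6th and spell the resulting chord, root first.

F# down a major 6th → A. New chord: A dominant seventh sharp nine.
A — root
C# — major 3rd
E — perfect 5th
G — minor 7th
B# — augmented 9th

A C# E G B#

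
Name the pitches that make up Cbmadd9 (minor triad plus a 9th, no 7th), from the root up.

Cbmadd9: minor added-ninth on Cb.
- root: Cb
- minor 3rd: Ebb
- perfect 5th: Gb
- major 9th: Db

Cb – Ebb – Gb – Db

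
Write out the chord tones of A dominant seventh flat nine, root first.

A, C♯, E, G, B♭

A dominant seventh flat nine is a dominant seventh flat nine built on A.
A — root
C♯ — major 3rd
E — perfect 5th
G — minor 7th
B♭ — minor 9th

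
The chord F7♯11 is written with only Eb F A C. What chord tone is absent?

B

The full F7♯11 chord is F, A, C, Eb, B.
Comparing with the voicing, the augmented 11th (11th) — B — is absent.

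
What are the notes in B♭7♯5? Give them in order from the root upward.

Bb  D  F#  Ab

Root Bb, quality augmented seventh:
Bb — root
D — major 3rd
F# — augmented 5th
Ab — minor 7th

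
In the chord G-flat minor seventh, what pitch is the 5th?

D-flat

Root of G-flat minor seventh = G-flat. The 5th is a perfect 5th: G-flat up a perfect 5th → D-flat.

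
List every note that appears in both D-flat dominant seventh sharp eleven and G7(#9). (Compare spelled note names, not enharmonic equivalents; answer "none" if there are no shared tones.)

D-flat dominant seventh sharp eleven = Db, F, Ab, Cb, G.
G7(#9) = G, B, D, F, A#.
Shared: F, G.

F – G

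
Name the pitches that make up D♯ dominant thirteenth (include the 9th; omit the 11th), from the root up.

D♯ dominant thirteenth: dominant thirteenth on D-sharp.
D-sharp — root
F-double-sharp — major 3rd
A-sharp — perfect 5th
C-sharp — minor 7th
E-sharp — major 9th
B-sharp — major 13th

D-sharp, F-double-sharp, A-sharp, C-sharp, E-sharp, B-sharp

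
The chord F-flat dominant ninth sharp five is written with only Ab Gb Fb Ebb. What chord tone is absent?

The full F-flat dominant ninth sharp five chord is Fb, Ab, C, Ebb, Gb.
Comparing with the voicing, the augmented 5th (5th) — C — is absent.

C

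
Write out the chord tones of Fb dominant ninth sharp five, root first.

F-flat – A-flat – C – E-double-flat – G-flat

Root F-flat, quality dominant ninth sharp five:
Root: F-flat
Major 3rd (3rd): A-flat
Augmented 5th (5th): C
Minor 7th (7th): E-double-flat
Major 9th (9th): G-flat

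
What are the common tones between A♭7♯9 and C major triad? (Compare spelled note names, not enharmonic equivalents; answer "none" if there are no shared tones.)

C

A♭7♯9: Ab C Eb Gb B
C major triad: C E G
Common to both → C.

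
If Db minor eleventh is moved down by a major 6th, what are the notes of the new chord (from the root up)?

Fb, Abb, Cb, Ebb, Gb, Bbb

Db down a major 6th → Fb. New chord: Fb minor eleventh.
Root: Fb
Minor 3rd (3rd): Abb
Perfect 5th (5th): Cb
Minor 7th (7th): Ebb
Major 9th (9th): Gb
Perfect 11th (11th): Bbb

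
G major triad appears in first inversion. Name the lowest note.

G major triad in root position is G–B–D.
First inversion places the third in the bass, which is B.

B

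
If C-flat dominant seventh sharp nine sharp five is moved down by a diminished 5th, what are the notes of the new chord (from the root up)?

C♭ down a diminished 5th → F. New chord: F dominant seventh sharp nine sharp five.
F — root
A — major 3rd
C♯ — augmented 5th
E♭ — minor 7th
G♯ — augmented 9th

F A C♯ E♭ G♯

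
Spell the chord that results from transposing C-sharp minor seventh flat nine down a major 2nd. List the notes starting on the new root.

C# down a major 2nd → B. New chord: B minor seventh flat nine.
- root: B
- minor 3rd: D
- perfect 5th: F#
- minor 7th: A
- minor 9th: C

B D F# A C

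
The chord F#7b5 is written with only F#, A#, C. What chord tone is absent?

E

F#7b5 = F#, A#, C, E. The voicing lacks the 7th (minor 7th), E.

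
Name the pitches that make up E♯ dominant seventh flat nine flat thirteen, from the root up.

E-sharp, G-double-sharp, B-sharp, D-sharp, F-sharp, C-sharp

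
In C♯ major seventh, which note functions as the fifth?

C♯ major seventh is built on C-sharp; its 5th is a perfect 5th above the root.
A fifth above C uses the letter G, and the perfect 5th above C-sharp is G-sharp.

G-sharp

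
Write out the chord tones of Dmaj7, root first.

D, F#, A, C#

Dmaj7 is a major seventh built on D.
Root: D
Major 3rd (3rd): F#
Perfect 5th (5th): A
Major 7th (7th): C#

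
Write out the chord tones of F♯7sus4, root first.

F♯  B  C♯  E

F♯7sus4: dominant seventh suspended fourth on F♯.
F♯ — root
B — perfect 4th
C♯ — perfect 5th
E — minor 7th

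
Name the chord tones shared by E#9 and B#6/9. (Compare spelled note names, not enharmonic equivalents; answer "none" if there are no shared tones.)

G𝄪  B♯  F𝄪

E#9: E♯ G𝄪 B♯ D♯ F𝄪
B#6/9: B♯ D𝄪 F𝄪 G𝄪 C𝄪
Common to both → G𝄪, B♯, F𝄪.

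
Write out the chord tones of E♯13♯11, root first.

E♯13♯11 is a dominant thirteenth sharp eleven built on E♯.
E♯ — root
G𝄪 — major 3rd
B♯ — perfect 5th
D♯ — minor 7th
F𝄪 — major 9th
A𝄪 — augmented 11th
C𝄪 — major 13th

E♯  G𝄪  B♯  D♯  F𝄪  A𝄪  C𝄪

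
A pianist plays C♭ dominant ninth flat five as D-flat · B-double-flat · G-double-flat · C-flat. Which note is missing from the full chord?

The full C♭ dominant ninth flat five chord is C-flat, E-flat, G-double-flat, B-double-flat, D-flat.
Comparing with the voicing, the major 3rd (3rd) — E-flat — is absent.

E-flat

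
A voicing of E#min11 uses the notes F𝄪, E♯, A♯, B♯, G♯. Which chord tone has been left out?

D♯

E#min11 = E♯, G♯, B♯, D♯, F𝄪, A♯. The voicing lacks the 7th (minor 7th), D♯.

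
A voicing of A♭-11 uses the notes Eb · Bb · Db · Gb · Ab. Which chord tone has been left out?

Cb

The full A♭-11 chord is Ab, Cb, Eb, Gb, Bb, Db.
Comparing with the voicing, the minor 3rd (3rd) — Cb — is absent.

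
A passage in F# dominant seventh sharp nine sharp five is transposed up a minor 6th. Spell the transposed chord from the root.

D, F#, A#, C, E#

A minor 6th up from F# is D, so the new chord is D dominant seventh sharp nine sharp five.
- root: D
- major 3rd: F#
- augmented 5th: A#
- minor 7th: C
- augmented 9th: E#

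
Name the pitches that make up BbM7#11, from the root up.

BbM7#11: major seventh sharp eleven on Bb.
Root: Bb
Major 3rd (3rd): D
Perfect 5th (5th): F
Major 7th (7th): A
Augmented 11th (11th): E

Bb D F A E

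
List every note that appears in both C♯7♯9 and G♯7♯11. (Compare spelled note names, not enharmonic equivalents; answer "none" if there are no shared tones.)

G#

C♯7♯9 = C#, E#, G#, B, D##.
G♯7♯11 = G#, B#, D#, F#, C##.
Shared: G#.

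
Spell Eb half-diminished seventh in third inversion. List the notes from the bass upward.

D♭, E♭, G♭, B𝄫

In root position, Eb half-diminished seventh is E♭–G♭–B𝄫–D♭.
Third inversion puts the seventh (D♭) in the bass.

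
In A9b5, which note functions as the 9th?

B

Root of A9b5 = A. The 9th is a major 9th: A up a major 9th → B.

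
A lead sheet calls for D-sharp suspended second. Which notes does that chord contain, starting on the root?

D-sharp, E-sharp, A-sharp

Root D-sharp, quality suspended second:
Root: D-sharp
Major 2nd (2nd): E-sharp
Perfect 5th (5th): A-sharp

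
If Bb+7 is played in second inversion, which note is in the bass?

F♯

Bb+7 in root position is B♭–D–F♯–A♭.
Second inversion places the fifth in the bass, which is F♯.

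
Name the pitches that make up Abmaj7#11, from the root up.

Ab, C, Eb, G, D

Root Ab, quality major seventh sharp eleven:
- root: Ab
- major 3rd: C
- perfect 5th: Eb
- major 7th: G
- augmented 11th: D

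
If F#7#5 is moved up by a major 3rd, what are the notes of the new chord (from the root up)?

A♯, C𝄪, E𝄪, G♯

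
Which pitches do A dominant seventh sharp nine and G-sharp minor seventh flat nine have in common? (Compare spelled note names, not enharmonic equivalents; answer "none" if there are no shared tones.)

A

A dominant seventh sharp nine: A C-sharp E G B-sharp
G-sharp minor seventh flat nine: G-sharp B D-sharp F-sharp A
Common to both → A.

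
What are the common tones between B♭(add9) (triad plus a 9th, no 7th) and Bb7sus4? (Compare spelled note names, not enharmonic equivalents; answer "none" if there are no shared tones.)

B♭(add9) = Bb, D, F, C.
Bb7sus4 = Bb, Eb, F, Ab.
Shared: Bb, F.

Bb  F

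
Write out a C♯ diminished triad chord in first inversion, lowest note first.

E, G, C#

In root position, C♯ diminished triad is C#–E–G.
First inversion puts the third (E) in the bass.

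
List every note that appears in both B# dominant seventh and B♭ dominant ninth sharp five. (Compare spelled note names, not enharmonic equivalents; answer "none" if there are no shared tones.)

none

B# dominant seventh: B-sharp D-double-sharp F-double-sharp A-sharp
B♭ dominant ninth sharp five: B-flat D F-sharp A-flat C
Common to both → none.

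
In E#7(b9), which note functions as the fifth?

Root of E#7(b9) = E#. The 5th is a perfect 5th: E# up a perfect 5th → B#.

B#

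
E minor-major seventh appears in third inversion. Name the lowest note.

D#

E minor-major seventh = E–G–B–D#. Third inversion → seventh in the bass = D#.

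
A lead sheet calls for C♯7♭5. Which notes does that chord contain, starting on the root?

C#, E#, G, B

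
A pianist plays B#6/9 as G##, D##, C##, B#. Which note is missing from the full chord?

B#6/9 = B#, D##, F##, G##, C##. The voicing lacks the 5th (perfect 5th), F##.

F##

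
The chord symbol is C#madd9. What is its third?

Root of C#madd9 = C♯. The 3rd is a minor 3rd: C♯ up a minor 3rd → E.

E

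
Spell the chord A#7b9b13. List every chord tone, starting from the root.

Root A#, quality dominant seventh flat nine flat thirteen:
Root: A#
Major 3rd (3rd): C##
Perfect 5th (5th): E#
Minor 7th (7th): G#
Minor 9th (9th): B
Minor 13th (13th): F#

A#, C##, E#, G#, B, F#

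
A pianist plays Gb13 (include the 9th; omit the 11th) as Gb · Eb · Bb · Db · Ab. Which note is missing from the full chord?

The full Gb13 chord is Gb, Bb, Db, Fb, Ab, Eb.
Comparing with the voicing, the minor 7th (7th) — Fb — is absent.

Fb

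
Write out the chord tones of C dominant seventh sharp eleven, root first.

C dominant seventh sharp eleven is a dominant seventh sharp eleven built on C.
C — root
E — major 3rd
G — perfect 5th
B-flat — minor 7th
F-sharp — augmented 11th

C – E – G – B-flat – F-sharp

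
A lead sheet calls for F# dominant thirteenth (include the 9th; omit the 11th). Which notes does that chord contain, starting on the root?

F# dominant thirteenth: dominant thirteenth on F#.
F# — root
A# — major 3rd
C# — perfect 5th
E — minor 7th
G# — major 9th
D# — major 13th

F#, A#, C#, E, G#, D#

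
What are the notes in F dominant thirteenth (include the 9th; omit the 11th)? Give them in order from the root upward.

F dominant thirteenth is a dominant thirteenth built on F.
root → F
3rd (major 3rd) → A
5th (perfect 5th) → C
7th (minor 7th) → E-flat
9th (major 9th) → G
13th (major 13th) → D

F, A, C, E-flat, G, D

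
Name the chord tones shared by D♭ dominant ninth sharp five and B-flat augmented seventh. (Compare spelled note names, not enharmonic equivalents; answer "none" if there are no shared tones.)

D♭ dominant ninth sharp five = D-flat, F, A, C-flat, E-flat.
B-flat augmented seventh = B-flat, D, F-sharp, A-flat.
Shared: none.

none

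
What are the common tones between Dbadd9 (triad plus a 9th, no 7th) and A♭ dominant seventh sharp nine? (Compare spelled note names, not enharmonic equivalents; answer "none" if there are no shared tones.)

Ab  Eb

Dbadd9 = Db, F, Ab, Eb.
A♭ dominant seventh sharp nine = Ab, C, Eb, Gb, B.
Shared: Ab, Eb.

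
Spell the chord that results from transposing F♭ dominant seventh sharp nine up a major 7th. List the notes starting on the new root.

E-flat G B-flat D-flat F-sharp

Transposed root: F-flat → E-flat (major 7th up). So we spell E-flat dominant seventh sharp nine:
Root: E-flat
Major 3rd (3rd): G
Perfect 5th (5th): B-flat
Minor 7th (7th): D-flat
Augmented 9th (9th): F-sharp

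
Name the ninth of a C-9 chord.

D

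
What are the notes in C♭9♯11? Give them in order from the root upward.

C♭9♯11: dominant ninth sharp eleven on Cb.
- root: Cb
- major 3rd: Eb
- perfect 5th: Gb
- minor 7th: Bbb
- major 9th: Db
- augmented 11th: F

Cb – Eb – Gb – Bbb – Db – F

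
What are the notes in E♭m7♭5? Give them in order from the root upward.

Eb, Gb, Bbb, Db

E♭m7♭5 is a half-diminished seventh built on Eb.
Eb — root
Gb — minor 3rd
Bbb — diminished 5th
Db — minor 7th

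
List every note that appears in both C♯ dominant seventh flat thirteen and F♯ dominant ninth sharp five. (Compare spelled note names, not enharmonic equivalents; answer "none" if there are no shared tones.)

C♯ dominant seventh flat thirteen: C♯ E♯ G♯ B A
F♯ dominant ninth sharp five: F♯ A♯ C𝄪 E G♯
Common to both → G♯.

G♯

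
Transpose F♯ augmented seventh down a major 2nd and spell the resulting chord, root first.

E  G♯  B♯  D

A major 2nd down from F♯ is E, so the new chord is E augmented seventh.
- root: E
- major 3rd: G♯
- augmented 5th: B♯
- minor 7th: D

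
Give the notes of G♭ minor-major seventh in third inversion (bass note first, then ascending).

F – G-flat – B-double-flat – D-flat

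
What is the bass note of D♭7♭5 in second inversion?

D♭7♭5 in root position is Db–F–Abb–Cb.
Second inversion places the fifth in the bass, which is Abb.

Abb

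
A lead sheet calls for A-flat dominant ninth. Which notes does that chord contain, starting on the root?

A-flat dominant ninth is a dominant ninth built on Ab.
root → Ab
3rd (major 3rd) → C
5th (perfect 5th) → Eb
7th (minor 7th) → Gb
9th (major 9th) → Bb

Ab  C  Eb  Gb  Bb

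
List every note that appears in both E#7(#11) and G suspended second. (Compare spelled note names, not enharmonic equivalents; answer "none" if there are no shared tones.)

none

E#7(#11) = E#, G##, B#, D#, A##.
G suspended second = G, A, D.
Shared: none.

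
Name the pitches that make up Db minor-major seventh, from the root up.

Db minor-major seventh is a minor-major seventh built on D♭.
D♭ — root
F♭ — minor 3rd
A♭ — perfect 5th
C — major 7th

D♭, F♭, A♭, C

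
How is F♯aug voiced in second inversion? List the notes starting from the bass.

C##, F#, A#

F♯aug = F#–A#–C##; second inversion → fifth (C##) lowest.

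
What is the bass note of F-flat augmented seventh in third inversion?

E-double-flat

F-flat augmented seventh in root position is F-flat–A-flat–C–E-double-flat.
Third inversion places the seventh in the bass, which is E-double-flat.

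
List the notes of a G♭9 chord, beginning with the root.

Gb Bb Db Fb Ab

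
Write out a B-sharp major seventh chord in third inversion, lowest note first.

A## – B# – D## – F##

In root position, B-sharp major seventh is B#–D##–F##–A##.
Third inversion puts the seventh (A##) in the bass.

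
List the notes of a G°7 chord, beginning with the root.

G – Bb – Db – Fb

G°7 is a diminished seventh built on G.
root → G
3rd (minor 3rd) → Bb
5th (diminished 5th) → Db
7th (diminished 7th) → Fb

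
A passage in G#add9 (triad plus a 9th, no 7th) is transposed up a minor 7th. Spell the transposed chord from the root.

F♯  A♯  C♯  G♯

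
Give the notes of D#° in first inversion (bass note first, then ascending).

F# – A – D#

In root position, D#° is D#–F#–A.
First inversion puts the third (F#) in the bass.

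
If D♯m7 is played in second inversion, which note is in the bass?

D♯m7 in root position is D#–F#–A#–C#.
Second inversion places the fifth in the bass, which is A#.

A#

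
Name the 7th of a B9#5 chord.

B9#5 is built on B; its 7th is a minor 7th above the root.
A seventh above B uses the letter A, and the minor 7th above B is A.

A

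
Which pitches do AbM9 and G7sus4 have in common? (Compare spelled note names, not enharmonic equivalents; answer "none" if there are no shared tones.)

C G

AbM9: Ab C Eb G Bb
G7sus4: G C D F
Common to both → C, G.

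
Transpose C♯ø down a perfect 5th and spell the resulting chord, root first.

F# A C E

C# down a perfect 5th → F#. New chord: F# half-diminished seventh.
root → F#
3rd (minor 3rd) → A
5th (diminished 5th) → C
7th (minor 7th) → E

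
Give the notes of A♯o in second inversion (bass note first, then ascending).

E – A# – C#

In root position, A♯o is A#–C#–E.
Second inversion puts the fifth (E) in the bass.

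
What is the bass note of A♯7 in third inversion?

A♯7 in root position is A#–C##–E#–G#.
Third inversion places the seventh in the bass, which is G#.

G#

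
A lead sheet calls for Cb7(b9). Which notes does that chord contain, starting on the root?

Cb, Eb, Gb, Bbb, Dbb

Root Cb, quality dominant seventh flat nine:
Root: Cb
Major 3rd (3rd): Eb
Perfect 5th (5th): Gb
Minor 7th (7th): Bbb
Minor 9th (9th): Dbb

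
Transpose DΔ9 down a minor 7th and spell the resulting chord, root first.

E, G#, B, D#, F#

Transposed root: D → E (minor 7th down). So we spell E major ninth:
root → E
3rd (major 3rd) → G#
5th (perfect 5th) → B
7th (major 7th) → D#
9th (major 9th) → F#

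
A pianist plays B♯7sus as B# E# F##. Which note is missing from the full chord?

The full B♯7sus chord is B#, E#, F##, A#.
Comparing with the voicing, the minor 7th (7th) — A# — is absent.

A#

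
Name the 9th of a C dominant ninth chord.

C dominant ninth is built on C; its 9th is a major 9th above the root.
A second above C uses the letter D, and the major 9th above C is D.

D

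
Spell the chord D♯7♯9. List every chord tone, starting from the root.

D#, F##, A#, C#, E##

D♯7♯9 is a dominant seventh sharp nine built on D#.
D# — root
F## — major 3rd
A# — perfect 5th
C# — minor 7th
E## — augmented 9th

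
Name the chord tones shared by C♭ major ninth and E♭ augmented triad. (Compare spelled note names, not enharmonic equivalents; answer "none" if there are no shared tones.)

E-flat

C♭ major ninth = C-flat, E-flat, G-flat, B-flat, D-flat.
E♭ augmented triad = E-flat, G, B.
Shared: E-flat.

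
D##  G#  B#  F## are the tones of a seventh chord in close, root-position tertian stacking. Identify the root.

Stacking in thirds gives G# – B# – D## – F##, so G# is the root — G# augmented major seventh.

G#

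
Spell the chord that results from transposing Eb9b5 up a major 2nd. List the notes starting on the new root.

F, A, C♭, E♭, G

A major 2nd up from E♭ is F, so the new chord is F dominant ninth flat five.
F — root
A — major 3rd
C♭ — diminished 5th
E♭ — minor 7th
G — major 9th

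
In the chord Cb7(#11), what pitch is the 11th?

F

Cb7(#11) is built on Cb; its 11th is an augmented 11th above the root.
A fourth above C uses the letter F, and the augmented 11th above Cb is F.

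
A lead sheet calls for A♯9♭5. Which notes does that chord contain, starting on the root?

A# C## E G# B#

Root A#, quality dominant ninth flat five:
root → A#
3rd (major 3rd) → C##
5th (diminished 5th) → E
7th (minor 7th) → G#
9th (major 9th) → B#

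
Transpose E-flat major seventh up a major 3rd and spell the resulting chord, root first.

G, B, D, F-sharp

A major 3rd up from E-flat is G, so the new chord is G major seventh.
Root: G
Major 3rd (3rd): B
Perfect 5th (5th): D
Major 7th (7th): F-sharp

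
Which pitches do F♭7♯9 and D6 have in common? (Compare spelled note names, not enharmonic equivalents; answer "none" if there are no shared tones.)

none

F♭7♯9: Fb Ab Cb Ebb G
D6: D F# A B
Common to both → none.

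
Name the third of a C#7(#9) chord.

C#7(#9) is built on C#; its 3rd is a major 3rd above the root.
A third above C uses the letter E, and the major 3rd above C# is E#.

E#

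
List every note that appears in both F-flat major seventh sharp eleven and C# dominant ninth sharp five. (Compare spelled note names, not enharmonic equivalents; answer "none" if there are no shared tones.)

none

F-flat major seventh sharp eleven: F-flat A-flat C-flat E-flat B-flat
C# dominant ninth sharp five: C-sharp E-sharp G-double-sharp B D-sharp
Common to both → none.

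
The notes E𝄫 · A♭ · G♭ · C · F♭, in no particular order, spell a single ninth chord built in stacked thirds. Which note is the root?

Stacking in thirds gives F♭ – A♭ – C – E𝄫 – G♭, so F♭ is the root — F♭ dominant ninth sharp five.

F♭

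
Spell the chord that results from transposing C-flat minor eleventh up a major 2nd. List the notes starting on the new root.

A major 2nd up from Cb is Db, so the new chord is Db minor eleventh.
Db — root
Fb — minor 3rd
Ab — perfect 5th
Cb — minor 7th
Eb — major 9th
Gb — perfect 11th

Db – Fb – Ab – Cb – Eb – Gb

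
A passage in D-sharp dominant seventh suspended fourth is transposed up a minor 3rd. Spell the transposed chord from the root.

A minor 3rd up from D-sharp is F-sharp, so the new chord is F-sharp dominant seventh suspended fourth.
root → F-sharp
4th (perfect 4th) → B
5th (perfect 5th) → C-sharp
7th (minor 7th) → E

F-sharp – B – C-sharp – E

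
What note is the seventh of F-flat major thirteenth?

E-flat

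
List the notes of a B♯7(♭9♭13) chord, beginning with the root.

Root B♯, quality dominant seventh flat nine flat thirteen:
B♯ — root
D𝄪 — major 3rd
F𝄪 — perfect 5th
A♯ — minor 7th
C♯ — minor 9th
G♯ — minor 13th

B♯  D𝄪  F𝄪  A♯  C♯  G♯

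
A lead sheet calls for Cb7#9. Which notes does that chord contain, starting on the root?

Cb Eb Gb Bbb D

Cb7#9 is a dominant seventh sharp nine built on Cb.
- root: Cb
- major 3rd: Eb
- perfect 5th: Gb
- minor 7th: Bbb
- augmented 9th: D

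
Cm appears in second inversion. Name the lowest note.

G

Cm in root position is C–Eb–G.
Second inversion places the fifth in the bass, which is G.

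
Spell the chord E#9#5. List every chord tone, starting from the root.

E#  G##  B##  D#  F##

Root E#, quality dominant ninth sharp five:
root → E#
3rd (major 3rd) → G##
5th (augmented 5th) → B##
7th (minor 7th) → D#
9th (major 9th) → F##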